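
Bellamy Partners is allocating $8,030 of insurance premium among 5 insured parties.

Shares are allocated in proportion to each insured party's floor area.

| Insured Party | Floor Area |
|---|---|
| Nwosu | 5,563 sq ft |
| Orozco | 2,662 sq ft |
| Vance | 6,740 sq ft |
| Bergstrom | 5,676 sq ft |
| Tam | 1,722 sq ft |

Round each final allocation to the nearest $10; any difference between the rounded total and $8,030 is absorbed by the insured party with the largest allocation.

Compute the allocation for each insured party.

Floor area total: 22,363.
Pro-rata amounts: Nwosu 5,563/22,363 × $8,030 = 1,997.54; Orozco 2,662/22,363 × $8,030 = 955.86; Vance 6,740/22,363 × $8,030 = 2,420.17; Bergstrom 5,676/22,363 × $8,030 = 2,038.11; Tam 1,722/22,363 × $8,030 = 618.33.
At nearest $10: Nwosu $2,000; Orozco $960; Vance $2,420; Bergstrom $2,040; Tam $620. Sum = $8,040.
Difference $8,030 − $8,040 = −$10 applied to largest allocation (Vance): Vance becomes $2,410.

Nwosu: $2,000 | Orozco: $960 | Vance: $2,410 | Bergstrom: $2,040 | Tam: $620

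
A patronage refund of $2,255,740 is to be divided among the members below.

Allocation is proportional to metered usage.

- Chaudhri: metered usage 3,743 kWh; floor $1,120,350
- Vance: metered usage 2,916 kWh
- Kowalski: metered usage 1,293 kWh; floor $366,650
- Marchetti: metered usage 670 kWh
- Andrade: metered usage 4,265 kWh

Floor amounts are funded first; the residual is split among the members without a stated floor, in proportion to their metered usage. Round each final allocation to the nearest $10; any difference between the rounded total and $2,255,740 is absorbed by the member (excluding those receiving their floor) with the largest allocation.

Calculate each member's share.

Fund the minimums — Chaudhri $1,120,350; Kowalski $366,650. Residual $768,740.
Residual split over remaining metered usage 7,851: Vance 285,523.61 → $285,520; Marchetti 65,603.85 → $65,600; Andrade 417,612.55 → $417,610.
Rounding difference +$10 applied to Andrade → $417,620.

Chaudhri: $1,120,350 · Vance: $285,520 · Kowalski: $366,650 · Marchetti: $65,600 · Andrade: $417,620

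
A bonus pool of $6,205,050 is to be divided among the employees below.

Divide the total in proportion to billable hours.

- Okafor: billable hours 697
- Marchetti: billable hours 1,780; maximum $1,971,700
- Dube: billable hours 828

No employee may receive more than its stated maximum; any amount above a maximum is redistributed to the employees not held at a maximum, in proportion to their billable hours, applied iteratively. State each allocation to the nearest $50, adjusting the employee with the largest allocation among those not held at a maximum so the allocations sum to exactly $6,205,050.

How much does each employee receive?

Sum of billable hours: 3,305.
Proportional shares (ignoring caps): Okafor 1,308,599.05; Marchetti 3,341,902.87; Dube 1,554,548.08.
Held at cap: Marchetti ($1,971,700); balance $4,233,350 reallocated over remaining billable hours 1,525.
Shares after redistribution: Okafor 1,934,849.15 → $1,934,850; Dube 2,298,500.85 → $2,298,500.

Okafor: $1,934,850 | Marchetti: $1,971,700 | Dube: $2,298,500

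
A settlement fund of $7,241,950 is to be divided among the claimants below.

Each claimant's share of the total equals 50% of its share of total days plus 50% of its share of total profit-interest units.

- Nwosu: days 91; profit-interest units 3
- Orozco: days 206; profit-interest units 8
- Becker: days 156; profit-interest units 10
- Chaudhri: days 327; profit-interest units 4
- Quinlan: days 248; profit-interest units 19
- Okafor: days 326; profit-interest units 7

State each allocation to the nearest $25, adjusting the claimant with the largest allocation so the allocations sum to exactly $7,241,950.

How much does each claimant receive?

Nwosu: $456,350; Orozco: $1,118,900; Becker: $1,127,175; Chaudhri: $1,158,500; Quinlan: $2,012,225; Okafor: $1,368,800

Days total 1,354; profit-interest units total 51.
Combined weights (50% days + 50% profit-interest units): Nwosu 0.0630; Orozco 0.1545; Becker 0.1556; Chaudhri 0.1600; Quinlan 0.2779; Okafor 0.1890.
Proportional shares: Nwosu 456,358.00; Orozco 1,118,897.74; Becker 1,127,182.76; Chaudhri 1,158,487.57; Quinlan 2,012,212.10; Okafor 1,368,811.82.
Rounded to nearest $25: Nwosu $456,350; Orozco $1,118,900; Becker $1,127,175; Chaudhri $1,158,500; Quinlan $2,012,200; Okafor $1,368,800. Sum = $7,241,925.
Difference $7,241,950 − $7,241,925 = +$25 applied to largest allocation (Quinlan): Quinlan becomes $2,012,225.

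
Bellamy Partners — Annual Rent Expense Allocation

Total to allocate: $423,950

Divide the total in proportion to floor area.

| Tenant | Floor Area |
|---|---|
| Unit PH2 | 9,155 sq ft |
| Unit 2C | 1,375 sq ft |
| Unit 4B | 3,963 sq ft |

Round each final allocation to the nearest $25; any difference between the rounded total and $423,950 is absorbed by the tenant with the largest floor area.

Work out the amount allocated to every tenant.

Floor area total: 9,155 + 1,375 + 3,963 = 14,493.
Unrounded shares: Unit PH2 267,802.54; Unit 2C 40,221.57; Unit 4B 115,925.88.
At nearest $25: Unit PH2 $267,800; Unit 2C $40,225; Unit 4B $115,925. Sum = $423,950.
Sum already equals the total — no adjustment.

Unit PH2: $267,800; Unit 2C: $40,225; Unit 4B: $115,925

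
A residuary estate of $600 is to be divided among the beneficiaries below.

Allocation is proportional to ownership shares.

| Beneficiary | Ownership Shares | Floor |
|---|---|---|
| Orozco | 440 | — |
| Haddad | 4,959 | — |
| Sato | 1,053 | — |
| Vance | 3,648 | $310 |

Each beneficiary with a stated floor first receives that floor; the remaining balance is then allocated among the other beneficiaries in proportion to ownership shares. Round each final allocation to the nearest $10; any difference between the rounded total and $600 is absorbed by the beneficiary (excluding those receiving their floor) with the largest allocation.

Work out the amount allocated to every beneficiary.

Fund the minimums — Vance $310. Balance $290.
Balance split over remaining ownership shares 6,452: Orozco 19.78 → $20; Haddad 222.89 → $220; Sato 47.33 → $50.

Orozco: $20; Haddad: $220; Sato: $50; Vance: $310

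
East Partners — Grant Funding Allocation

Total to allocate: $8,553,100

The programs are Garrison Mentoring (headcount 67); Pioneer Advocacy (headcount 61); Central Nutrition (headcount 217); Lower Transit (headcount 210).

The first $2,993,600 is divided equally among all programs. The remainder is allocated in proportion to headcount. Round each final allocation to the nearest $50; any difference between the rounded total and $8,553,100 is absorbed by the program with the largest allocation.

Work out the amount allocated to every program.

Garrison Mentoring: $1,419,550 · Pioneer Advocacy: $1,359,450 · Central Nutrition: $2,922,100 · Lower Transit: $2,852,000

First tranche $2,993,600 split equally: $748,400 each.
Remainder $5,559,500 by headcount (total 555): Garrison Mentoring 671,146.85 → $671,150; Pioneer Advocacy 611,044.14 → $611,050; Central Nutrition 2,173,714.41 → $2,173,700; Lower Transit 2,103,594.59 → $2,103,600.
Totals: Garrison Mentoring $748,400 + $671,150 = $1,419,550; Pioneer Advocacy $748,400 + $611,050 = $1,359,450; Central Nutrition $748,400 + $2,173,700 = $2,922,100; Lower Transit $748,400 + $2,103,600 = $2,852,000.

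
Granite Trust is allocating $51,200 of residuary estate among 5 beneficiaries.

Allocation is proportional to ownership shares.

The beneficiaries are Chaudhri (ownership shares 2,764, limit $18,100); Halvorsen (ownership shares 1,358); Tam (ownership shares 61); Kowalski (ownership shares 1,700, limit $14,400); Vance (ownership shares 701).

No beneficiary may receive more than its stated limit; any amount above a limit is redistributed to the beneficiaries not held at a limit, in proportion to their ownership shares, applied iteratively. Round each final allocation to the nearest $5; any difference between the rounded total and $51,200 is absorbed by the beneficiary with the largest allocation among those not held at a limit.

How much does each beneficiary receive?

Combined ownership shares = 6,584.
Pro-rata shares before constraints: Chaudhri 21,494.05; Halvorsen 10,560.39; Tam 474.36; Kowalski 13,219.93; Vance 5,451.28.
Held at cap: Chaudhri ($18,100); residual $33,100 reallocated over remaining ownership shares 3,820.
Held at cap: Kowalski ($14,400); residual $18,700 reallocated over remaining ownership shares 2,120.
Shares after redistribution: Halvorsen 11,978.58 → $11,980; Tam 538.07 → $540; Vance 6,183.35 → $6,185.
Rounding difference −$5 applied to Halvorsen → $11,975.

Chaudhri: $18,100; Halvorsen: $11,975; Tam: $540; Kowalski: $14,400; Vance: $6,185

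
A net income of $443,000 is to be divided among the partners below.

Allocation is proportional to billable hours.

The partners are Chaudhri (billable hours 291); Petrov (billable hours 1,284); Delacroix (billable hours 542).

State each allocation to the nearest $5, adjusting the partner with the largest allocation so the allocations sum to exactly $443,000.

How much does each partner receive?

Combined billable hours = 2,117.
Pro-rata amounts: Chaudhri 291/2,117 × $443,000 = 60,894.19; Petrov 1,284/2,117 × $443,000 = 268,687.77; Delacroix 542/2,117 × $443,000 = 113,418.04.
After rounding ($5): Chaudhri $60,895; Petrov $268,690; Delacroix $113,420. Sum = $443,005.
Difference $443,000 − $443,005 = −$5 applied to largest allocation (Petrov): Petrov becomes $268,685.

Chaudhri: $60,895; Petrov: $268,685; Delacroix: $113,420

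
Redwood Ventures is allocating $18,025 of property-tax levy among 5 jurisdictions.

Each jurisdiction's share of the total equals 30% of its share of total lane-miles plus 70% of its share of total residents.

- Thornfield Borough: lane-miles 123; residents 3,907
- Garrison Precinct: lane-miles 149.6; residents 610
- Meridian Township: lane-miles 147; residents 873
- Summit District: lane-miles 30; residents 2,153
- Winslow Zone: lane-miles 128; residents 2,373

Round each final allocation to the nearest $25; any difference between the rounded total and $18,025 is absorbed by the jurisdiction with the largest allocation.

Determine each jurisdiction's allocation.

Lane-miles total 577.6; residents total 9,916.
Composite weights (30% lane-miles + 70% residents): Thornfield Borough 0.3397; Garrison Precinct 0.1208; Meridian Township 0.1380; Summit District 0.1676; Winslow Zone 0.2340.
Pro-rata amounts: Thornfield Borough 6,122.95; Garrison Precinct 2,176.74; Meridian Township 2,487.06; Summit District 3,020.42; Winslow Zone 4,217.83.
Rounded to nearest $25: Thornfield Borough $6,125; Garrison Precinct $2,175; Meridian Township $2,475; Summit District $3,025; Winslow Zone $4,225. Sum = $18,025.
No rounding difference to absorb.

Thornfield Borough: $6,125 · Garrison Precinct: $2,175 · Meridian Township: $2,475 · Summit District: $3,025 · Winslow Zone: $4,225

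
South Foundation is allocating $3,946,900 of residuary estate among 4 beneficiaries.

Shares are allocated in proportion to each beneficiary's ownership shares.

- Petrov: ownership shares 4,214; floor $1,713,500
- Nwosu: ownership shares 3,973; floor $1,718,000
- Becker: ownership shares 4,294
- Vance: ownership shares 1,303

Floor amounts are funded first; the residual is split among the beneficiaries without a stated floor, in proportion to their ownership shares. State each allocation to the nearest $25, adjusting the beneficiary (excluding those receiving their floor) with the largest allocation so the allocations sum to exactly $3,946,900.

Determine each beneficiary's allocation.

Fund the minimums — Petrov $1,713,500; Nwosu $1,718,000. Remaining pool $515,400.
Remaining pool split over remaining ownership shares 5,597: Becker 395,413.19 → $395,425; Vance 119,986.81 → $119,975.

Petrov: $1,713,500 · Nwosu: $1,718,000 · Becker: $395,425 · Vance: $119,975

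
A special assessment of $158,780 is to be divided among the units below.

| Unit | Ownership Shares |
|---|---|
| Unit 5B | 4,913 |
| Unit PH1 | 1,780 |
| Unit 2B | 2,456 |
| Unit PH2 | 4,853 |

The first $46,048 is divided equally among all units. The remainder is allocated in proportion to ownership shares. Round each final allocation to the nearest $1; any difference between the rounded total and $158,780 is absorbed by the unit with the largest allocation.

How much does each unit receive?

$46,048 shared equally gives $11,512 per unit.
Remainder $112,732 by ownership shares (total 14,002): Unit 5B 39,555.23 → $39,555; Unit PH1 14,331.02 → $14,331; Unit 2B 19,773.59 → $19,774; Unit PH2 39,072.16 → $39,072.
Totals: Unit 5B $11,512 + $39,555 = $51,067; Unit PH1 $11,512 + $14,331 = $25,843; Unit 2B $11,512 + $19,774 = $31,286; Unit PH2 $11,512 + $39,072 = $50,584.

Unit 5B: $51,067 | Unit PH1: $25,843 | Unit 2B: $31,286 | Unit PH2: $50,584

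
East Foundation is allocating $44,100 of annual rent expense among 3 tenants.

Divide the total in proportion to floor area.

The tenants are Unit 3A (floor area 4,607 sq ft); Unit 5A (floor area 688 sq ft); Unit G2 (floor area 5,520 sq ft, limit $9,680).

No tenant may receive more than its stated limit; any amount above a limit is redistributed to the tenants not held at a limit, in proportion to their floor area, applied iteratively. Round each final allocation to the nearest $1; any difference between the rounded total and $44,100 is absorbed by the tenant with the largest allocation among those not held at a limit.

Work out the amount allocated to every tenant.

Unit 3A: $29,948 | Unit 5A: $4,472 | Unit G2: $9,680

Floor area total: 10,815.
Pro-rata shares before constraints: Unit 3A 18,785.83; Unit 5A 2,805.44; Unit G2 22,508.74.
Held at cap: Unit G2 ($9,680); remaining pool $34,420 reallocated over remaining floor area 5,295.
Redistributed shares: Unit 3A 29,947.68 → $29,948; Unit 5A 4,472.32 → $4,472.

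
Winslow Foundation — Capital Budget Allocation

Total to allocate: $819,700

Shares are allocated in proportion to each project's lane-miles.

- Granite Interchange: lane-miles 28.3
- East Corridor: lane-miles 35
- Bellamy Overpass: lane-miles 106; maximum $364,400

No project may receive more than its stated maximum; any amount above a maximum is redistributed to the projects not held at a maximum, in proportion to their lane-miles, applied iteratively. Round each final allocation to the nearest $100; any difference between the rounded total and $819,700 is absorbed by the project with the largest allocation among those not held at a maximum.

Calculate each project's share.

Granite Interchange: $203,600; East Corridor: $251,700; Bellamy Overpass: $364,400

Lane-miles total: 169.3.
Pro-rata shares before constraints: Granite Interchange 137,020.14; East Corridor 169,459.54; Bellamy Overpass 513,220.32.
Capped: Bellamy Overpass ($364,400); balance $455,300 reallocated over remaining lane-miles 63.3.
Redistributed shares: Granite Interchange 203,554.34 → $203,600; East Corridor 251,745.66 → $251,700.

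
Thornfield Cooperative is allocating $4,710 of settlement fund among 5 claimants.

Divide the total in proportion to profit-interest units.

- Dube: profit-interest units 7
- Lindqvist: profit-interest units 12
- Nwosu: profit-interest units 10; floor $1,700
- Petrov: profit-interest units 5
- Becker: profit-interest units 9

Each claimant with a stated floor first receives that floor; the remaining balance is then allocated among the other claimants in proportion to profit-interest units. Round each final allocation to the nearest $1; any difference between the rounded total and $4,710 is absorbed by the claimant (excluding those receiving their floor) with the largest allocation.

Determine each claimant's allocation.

Dube: $638 | Lindqvist: $1,095 | Nwosu: $1,700 | Petrov: $456 | Becker: $821

Guaranteed amounts: Nwosu $1,700. Remaining pool $3,010.
Remaining pool split over remaining profit-interest units 33: Dube 638.48 → $638; Lindqvist 1,094.55 → $1,095; Petrov 456.06 → $456; Becker 820.91 → $821.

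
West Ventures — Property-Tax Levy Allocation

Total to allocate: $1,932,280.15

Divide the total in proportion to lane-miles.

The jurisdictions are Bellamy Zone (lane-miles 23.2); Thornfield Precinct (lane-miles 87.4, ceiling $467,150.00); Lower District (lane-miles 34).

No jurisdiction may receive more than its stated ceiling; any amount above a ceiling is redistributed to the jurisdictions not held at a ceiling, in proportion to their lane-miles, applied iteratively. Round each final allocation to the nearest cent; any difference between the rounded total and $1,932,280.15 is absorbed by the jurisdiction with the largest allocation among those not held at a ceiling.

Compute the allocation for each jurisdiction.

Combined lane-miles = 144.6.
Unconstrained shares: Bellamy Zone 310,020.0517; Thornfield Precinct 1,167,920.3673; Lower District 454,339.7310.
Capped: Thornfield Precinct ($467,150.00); remaining pool $1,465,130.15 reallocated over remaining lane-miles 57.2.
Remaining shares: Bellamy Zone 594,248.5923 → $594,248.59; Lower District 870,881.5577 → $870,881.56.

Bellamy Zone: $594,248.59; Thornfield Precinct: $467,150.00; Lower District: $870,881.56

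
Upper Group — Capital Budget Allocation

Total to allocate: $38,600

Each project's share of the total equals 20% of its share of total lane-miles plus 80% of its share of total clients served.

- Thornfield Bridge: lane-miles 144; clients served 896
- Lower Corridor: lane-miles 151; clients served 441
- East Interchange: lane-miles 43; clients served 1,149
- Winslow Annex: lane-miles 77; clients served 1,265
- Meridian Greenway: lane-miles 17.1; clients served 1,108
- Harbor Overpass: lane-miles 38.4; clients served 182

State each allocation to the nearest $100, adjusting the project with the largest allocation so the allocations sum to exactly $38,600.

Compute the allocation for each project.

Lane-miles total 470.5; clients served total 5,041.
Blended shares (20% lane-miles + 80% clients served): Thornfield Bridge 0.2034; Lower Corridor 0.1342; East Interchange 0.2006; Winslow Annex 0.2335; Meridian Greenway 0.1831; Harbor Overpass 0.0452.
Proportional shares: Thornfield Bridge 7,851.45; Lower Corridor 5,179.08; East Interchange 7,744.06; Winslow Annex 9,012.52; Meridian Greenway 7,067.93; Harbor Overpass 1,744.96.
At nearest $100: Thornfield Bridge $7,900; Lower Corridor $5,200; East Interchange $7,700; Winslow Annex $9,000; Meridian Greenway $7,100; Harbor Overpass $1,700. Sum = $38,600.
Sum already equals the total — no adjustment.

Thornfield Bridge: $7,900 · Lower Corridor: $5,200 · East Interchange: $7,700 · Winslow Annex: $9,000 · Meridian Greenway: $7,100 · Harbor Overpass: $1,700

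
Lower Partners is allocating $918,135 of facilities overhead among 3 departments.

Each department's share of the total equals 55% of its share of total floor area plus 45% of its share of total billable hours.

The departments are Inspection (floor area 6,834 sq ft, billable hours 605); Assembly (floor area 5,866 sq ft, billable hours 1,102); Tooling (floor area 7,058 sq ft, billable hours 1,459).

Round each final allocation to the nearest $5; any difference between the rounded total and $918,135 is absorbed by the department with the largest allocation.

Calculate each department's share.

Totals — floor area 19,758, billable hours 3,166.
Combined weights (55% floor area + 45% billable hours): Inspection 0.2762; Assembly 0.3199; Tooling 0.4038.
Proportional shares: Inspection 253,615.20; Assembly 293,733.23; Tooling 370,786.57.
Rounded to nearest $5: Inspection $253,615; Assembly $293,735; Tooling $370,785. Sum = $918,135.
Sum already equals the total — no adjustment.

Inspection: $253,615 | Assembly: $293,735 | Tooling: $370,785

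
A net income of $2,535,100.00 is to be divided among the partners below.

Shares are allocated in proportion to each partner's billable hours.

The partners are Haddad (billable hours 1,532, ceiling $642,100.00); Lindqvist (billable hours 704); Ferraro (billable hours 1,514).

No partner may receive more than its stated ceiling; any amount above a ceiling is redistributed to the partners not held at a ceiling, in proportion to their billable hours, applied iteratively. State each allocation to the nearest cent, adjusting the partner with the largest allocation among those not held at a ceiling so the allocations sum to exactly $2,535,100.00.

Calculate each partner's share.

Haddad: $642,100.00; Lindqvist: $600,844.00; Ferraro: $1,292,156.00

Sum of billable hours: 3,750.
Proportional shares (ignoring caps): Haddad 1,035,672.8533; Lindqvist 475,922.7733; Ferraro 1,023,504.3733.
Held at cap: Haddad ($642,100.00); remaining pool $1,893,000.00 reallocated over remaining billable hours 2,218.
Redistributed shares: Lindqvist 600,844.0036 → $600,844.00; Ferraro 1,292,155.9964 → $1,292,156.00.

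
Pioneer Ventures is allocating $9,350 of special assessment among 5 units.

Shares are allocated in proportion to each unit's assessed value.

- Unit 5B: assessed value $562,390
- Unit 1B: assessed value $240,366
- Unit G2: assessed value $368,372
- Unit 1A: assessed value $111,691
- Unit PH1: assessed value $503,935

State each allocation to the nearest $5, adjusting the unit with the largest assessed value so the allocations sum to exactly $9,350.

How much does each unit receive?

Unit 5B: $2,940 · Unit 1B: $1,260 · Unit G2: $1,930 · Unit 1A: $585 · Unit PH1: $2,635

Assessed value total: 1,786,754.
Unrounded shares: Unit 5B 562,390/1,786,754 × $9,350 = 2,942.96; Unit 1B 240,366/1,786,754 × $9,350 = 1,257.82; Unit G2 368,372/1,786,754 × $9,350 = 1,927.67; Unit 1A 111,691/1,786,754 × $9,350 = 584.47; Unit PH1 503,935/1,786,754 × $9,350 = 2,637.07.
After rounding ($5): Unit 5B $2,945; Unit 1B $1,260; Unit G2 $1,930; Unit 1A $585; Unit PH1 $2,635. Sum = $9,355.
Difference $9,350 − $9,355 = −$5 applied to largest assessed value (Unit 5B): Unit 5B becomes $2,940.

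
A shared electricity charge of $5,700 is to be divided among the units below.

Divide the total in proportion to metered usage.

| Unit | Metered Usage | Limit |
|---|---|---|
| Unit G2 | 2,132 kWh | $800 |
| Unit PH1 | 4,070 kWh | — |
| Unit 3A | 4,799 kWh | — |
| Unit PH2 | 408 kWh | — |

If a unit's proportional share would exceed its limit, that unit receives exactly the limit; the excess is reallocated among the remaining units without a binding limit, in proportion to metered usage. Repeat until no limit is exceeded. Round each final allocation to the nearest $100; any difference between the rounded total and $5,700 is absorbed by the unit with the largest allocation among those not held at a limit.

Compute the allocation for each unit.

Unit G2: $800; Unit PH1: $2,100; Unit 3A: $2,600; Unit PH2: $200

Total metered usage = 11,409.
Pro-rata shares before constraints: Unit G2 1,065.16; Unit PH1 2,033.39; Unit 3A 2,397.61; Unit PH2 203.84.
Capped: Unit G2 ($800); remaining pool $4,900 reallocated over remaining metered usage 9,277.
Remaining shares: Unit PH1 2,149.73 → $2,100; Unit 3A 2,534.77 → $2,500; Unit PH2 215.50 → $200.
Rounding difference +$100 applied to Unit 3A → $2,600.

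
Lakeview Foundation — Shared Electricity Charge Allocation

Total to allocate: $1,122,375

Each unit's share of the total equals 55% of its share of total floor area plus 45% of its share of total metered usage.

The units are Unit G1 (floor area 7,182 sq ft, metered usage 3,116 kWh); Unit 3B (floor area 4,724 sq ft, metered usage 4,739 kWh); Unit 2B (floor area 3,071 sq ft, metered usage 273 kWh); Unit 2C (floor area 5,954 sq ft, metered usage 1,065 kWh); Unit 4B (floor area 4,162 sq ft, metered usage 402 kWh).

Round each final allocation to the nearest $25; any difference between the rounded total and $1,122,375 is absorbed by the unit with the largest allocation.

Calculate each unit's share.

Totals — floor area 25,093, metered usage 9,595.
Combined weights (55% floor area + 45% metered usage): Unit G1 0.3036; Unit 3B 0.3258; Unit 2B 0.0801; Unit 2C 0.1805; Unit 4B 0.1101.
Unrounded shares: Unit G1 340,704.81; Unit 3B 365,668.88; Unit 2B 89,919.24; Unit 2C 202,533.04; Unit 4B 123,549.04.
After rounding ($25): Unit G1 $340,700; Unit 3B $365,675; Unit 2B $89,925; Unit 2C $202,525; Unit 4B $123,550. Sum = $1,122,375.
Rounded total matches; no reconciliation needed.

Unit G1: $340,700; Unit 3B: $365,675; Unit 2B: $89,925; Unit 2C: $202,525; Unit 4B: $123,550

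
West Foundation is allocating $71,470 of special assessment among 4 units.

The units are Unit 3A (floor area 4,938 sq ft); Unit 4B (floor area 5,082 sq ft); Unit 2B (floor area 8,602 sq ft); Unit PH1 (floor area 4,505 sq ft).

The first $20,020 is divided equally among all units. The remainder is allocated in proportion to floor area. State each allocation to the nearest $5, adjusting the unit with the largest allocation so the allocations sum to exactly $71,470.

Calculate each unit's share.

Equal tier: $20,020 ÷ 4 = $5,005 apiece.
Remainder $51,450 by floor area (total 23,127): Unit 3A 10,985.43 → $10,985; Unit 4B 11,305.79 → $11,305; Unit 2B 19,136.63 → $19,135; Unit PH1 10,022.15 → $10,020.
Rounding difference +$5 on remainder applied to Unit 2B.
Totals: Unit 3A $5,005 + $10,985 = $15,990; Unit 4B $5,005 + $11,305 = $16,310; Unit 2B $5,005 + $19,140 = $24,145; Unit PH1 $5,005 + $10,020 = $15,025.

Unit 3A: $15,990; Unit 4B: $16,310; Unit 2B: $24,145; Unit PH1: $15,025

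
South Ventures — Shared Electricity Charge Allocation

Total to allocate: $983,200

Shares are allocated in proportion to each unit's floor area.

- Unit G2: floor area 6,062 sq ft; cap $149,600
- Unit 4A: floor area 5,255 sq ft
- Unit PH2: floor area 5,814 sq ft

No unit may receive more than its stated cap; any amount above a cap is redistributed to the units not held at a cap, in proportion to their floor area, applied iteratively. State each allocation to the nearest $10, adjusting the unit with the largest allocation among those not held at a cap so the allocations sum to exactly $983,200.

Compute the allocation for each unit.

Unit G2: $149,600 | Unit 4A: $395,750 | Unit PH2: $437,850

Floor area total: 17,131.
Unconstrained shares: Unit G2 347,916.55; Unit 4A 301,600.37; Unit PH2 333,683.08.
Capped: Unit G2 ($149,600); remaining pool $833,600 reallocated over remaining floor area 11,069.
Shares after redistribution: Unit 4A 395,751.02 → $395,750; Unit PH2 437,848.98 → $437,850.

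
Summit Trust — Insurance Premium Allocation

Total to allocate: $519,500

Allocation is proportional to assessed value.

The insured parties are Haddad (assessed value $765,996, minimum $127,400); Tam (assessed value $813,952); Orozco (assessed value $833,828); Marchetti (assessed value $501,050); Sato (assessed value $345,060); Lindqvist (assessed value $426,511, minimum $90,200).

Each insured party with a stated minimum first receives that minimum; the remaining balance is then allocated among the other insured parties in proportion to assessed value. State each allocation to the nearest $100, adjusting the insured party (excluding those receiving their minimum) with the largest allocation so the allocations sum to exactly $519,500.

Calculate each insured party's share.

Guaranteed amounts: Haddad $127,400; Lindqvist $90,200. Balance $301,900.
Balance split over remaining assessed value 2,493,890: Tam 98,533.66 → $98,500; Orozco 100,939.77 → $100,900; Marchetti 60,655.04 → $60,700; Sato 41,771.54 → $41,800.

Haddad: $127,400 | Tam: $98,500 | Orozco: $100,900 | Marchetti: $60,700 | Sato: $41,800 | Lindqvist: $90,200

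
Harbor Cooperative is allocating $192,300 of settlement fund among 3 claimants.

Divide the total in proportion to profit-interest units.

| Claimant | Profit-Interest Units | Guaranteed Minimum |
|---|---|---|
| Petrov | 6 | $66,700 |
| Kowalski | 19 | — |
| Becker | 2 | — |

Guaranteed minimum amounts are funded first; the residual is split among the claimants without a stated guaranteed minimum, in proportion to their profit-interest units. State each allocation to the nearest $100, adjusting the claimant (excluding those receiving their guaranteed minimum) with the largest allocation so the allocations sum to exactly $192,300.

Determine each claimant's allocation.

Guaranteed amounts: Petrov $66,700. Residual $125,600.
Residual split over remaining profit-interest units 21: Kowalski 113,638.10 → $113,600; Becker 11,961.90 → $12,000.

Petrov: $66,700 | Kowalski: $113,600 | Becker: $12,000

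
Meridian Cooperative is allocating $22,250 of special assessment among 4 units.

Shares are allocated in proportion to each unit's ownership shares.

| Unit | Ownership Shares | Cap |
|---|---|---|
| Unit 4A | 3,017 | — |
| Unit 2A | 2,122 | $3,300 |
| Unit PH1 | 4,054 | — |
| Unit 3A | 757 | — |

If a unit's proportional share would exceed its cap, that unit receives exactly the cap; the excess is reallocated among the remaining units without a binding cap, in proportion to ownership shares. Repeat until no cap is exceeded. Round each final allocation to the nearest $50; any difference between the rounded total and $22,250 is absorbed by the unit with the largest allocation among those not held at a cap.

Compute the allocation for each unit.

Combined ownership shares = 9,950.
Proportional shares (ignoring caps): Unit 4A 6,746.56; Unit 2A 4,745.18; Unit PH1 9,065.48; Unit 3A 1,692.79.
Capped: Unit 2A ($3,300); balance $18,950 reallocated over remaining ownership shares 7,828.
Shares after redistribution: Unit 4A 7,303.54 → $7,300; Unit PH1 9,813.91 → $9,800; Unit 3A 1,832.54 → $1,850.

Unit 4A: $7,300 · Unit 2A: $3,300 · Unit PH1: $9,800 · Unit 3A: $1,850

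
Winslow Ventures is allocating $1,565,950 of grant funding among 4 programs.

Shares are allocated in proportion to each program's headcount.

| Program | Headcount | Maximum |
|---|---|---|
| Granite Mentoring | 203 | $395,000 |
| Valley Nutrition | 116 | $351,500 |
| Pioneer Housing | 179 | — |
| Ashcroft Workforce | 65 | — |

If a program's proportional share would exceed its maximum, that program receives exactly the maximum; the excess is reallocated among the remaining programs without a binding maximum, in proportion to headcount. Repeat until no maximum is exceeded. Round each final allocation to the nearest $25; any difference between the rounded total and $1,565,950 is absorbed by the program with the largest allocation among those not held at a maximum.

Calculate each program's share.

Granite Mentoring: $395,000 | Valley Nutrition: $351,500 | Pioneer Housing: $601,150 | Ashcroft Workforce: $218,300

Headcount total: 563.
Proportional shares (ignoring caps): Granite Mentoring 564,632.06; Valley Nutrition 322,646.89; Pioneer Housing 497,877.53; Ashcroft Workforce 180,793.52.
Capped: Granite Mentoring ($395,000); residual $1,170,950 reallocated over remaining headcount 360.
Capped: Valley Nutrition ($351,500); residual $819,450 reallocated over remaining headcount 244.
Shares after redistribution: Pioneer Housing 601,153.89 → $601,150; Ashcroft Workforce 218,296.11 → $218,300.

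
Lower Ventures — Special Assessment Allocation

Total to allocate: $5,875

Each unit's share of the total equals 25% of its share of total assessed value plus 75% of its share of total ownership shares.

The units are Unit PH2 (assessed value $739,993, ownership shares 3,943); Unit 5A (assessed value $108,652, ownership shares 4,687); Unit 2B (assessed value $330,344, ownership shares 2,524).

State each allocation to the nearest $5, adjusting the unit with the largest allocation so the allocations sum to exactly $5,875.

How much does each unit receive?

Unit PH2: $2,480 · Unit 5A: $1,985 · Unit 2B: $1,410

Assessed value total 1,178,989; ownership shares total 11,154.
Composite weights (25% assessed value + 75% ownership shares): Unit PH2 0.4220; Unit 5A 0.3382; Unit 2B 0.2398.
Proportional shares: Unit PH2 2,479.50; Unit 5A 1,986.90; Unit 2B 1,408.61.
At nearest $5: Unit PH2 $2,480; Unit 5A $1,985; Unit 2B $1,410. Sum = $5,875.
Rounded total matches; no reconciliation needed.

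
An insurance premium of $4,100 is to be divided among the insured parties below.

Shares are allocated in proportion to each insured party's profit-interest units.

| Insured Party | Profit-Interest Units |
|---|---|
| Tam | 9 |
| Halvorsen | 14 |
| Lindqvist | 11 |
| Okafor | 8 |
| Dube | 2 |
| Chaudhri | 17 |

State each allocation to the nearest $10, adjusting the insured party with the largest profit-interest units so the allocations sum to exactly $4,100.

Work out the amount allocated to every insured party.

Combined profit-interest units = 61.
Unrounded shares: Tam 9/61 × $4,100 = 604.92; Halvorsen 14/61 × $4,100 = 940.98; Lindqvist 11/61 × $4,100 = 739.34; Okafor 8/61 × $4,100 = 537.70; Dube 2/61 × $4,100 = 134.43; Chaudhri 17/61 × $4,100 = 1,142.62.
Rounded to nearest $10: Tam $600; Halvorsen $940; Lindqvist $740; Okafor $540; Dube $130; Chaudhri $1,140. Sum = $4,090.
Difference $4,100 − $4,090 = +$10 applied to largest profit-interest units (Chaudhri): Chaudhri becomes $1,150.

Tam: $600 · Halvorsen: $940 · Lindqvist: $740 · Okafor: $540 · Dube: $130 · Chaudhri: $1,150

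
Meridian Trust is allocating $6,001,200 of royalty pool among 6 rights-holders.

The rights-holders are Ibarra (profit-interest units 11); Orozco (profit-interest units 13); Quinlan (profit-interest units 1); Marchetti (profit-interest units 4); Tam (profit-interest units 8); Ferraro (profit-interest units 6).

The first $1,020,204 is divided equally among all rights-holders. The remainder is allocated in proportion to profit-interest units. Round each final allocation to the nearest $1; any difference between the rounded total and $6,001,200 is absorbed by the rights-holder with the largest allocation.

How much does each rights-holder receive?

Ibarra: $1,444,242 · Orozco: $1,675,917 · Quinlan: $285,871 · Marchetti: $633,382 · Tam: $1,096,731 · Ferraro: $865,057

Equal tier: $1,020,204 ÷ 6 = $170,034 apiece.
Remainder $4,980,996 by profit-interest units (total 43): Ibarra 1,274,208.28 → $1,274,208; Orozco 1,505,882.51 → $1,505,883; Quinlan 115,837.12 → $115,837; Marchetti 463,348.47 → $463,348; Tam 926,696.93 → $926,697; Ferraro 695,022.70 → $695,023.
Totals: Ibarra $170,034 + $1,274,208 = $1,444,242; Orozco $170,034 + $1,505,883 = $1,675,917; Quinlan $170,034 + $115,837 = $285,871; Marchetti $170,034 + $463,348 = $633,382; Tam $170,034 + $926,697 = $1,096,731; Ferraro $170,034 + $695,023 = $865,057.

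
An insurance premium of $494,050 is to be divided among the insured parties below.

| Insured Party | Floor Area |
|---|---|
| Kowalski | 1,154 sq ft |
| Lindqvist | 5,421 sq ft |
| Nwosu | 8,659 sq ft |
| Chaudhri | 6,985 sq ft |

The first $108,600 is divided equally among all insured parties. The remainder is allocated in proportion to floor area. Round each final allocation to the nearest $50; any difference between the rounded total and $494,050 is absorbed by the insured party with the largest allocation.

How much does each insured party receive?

Kowalski: $47,150 | Lindqvist: $121,200 | Nwosu: $177,400 | Chaudhri: $148,300

$108,600 shared equally gives $27,150 per insured party.
Remainder $385,450 by floor area (total 22,219): Kowalski 20,019.32 → $20,000; Lindqvist 94,042.24 → $94,050; Nwosu 150,214.30 → $150,200; Chaudhri 121,174.14 → $121,150.
Rounding difference +$50 on remainder applied to Nwosu.
Totals: Kowalski $27,150 + $20,000 = $47,150; Lindqvist $27,150 + $94,050 = $121,200; Nwosu $27,150 + $150,250 = $177,400; Chaudhri $27,150 + $121,150 = $148,300.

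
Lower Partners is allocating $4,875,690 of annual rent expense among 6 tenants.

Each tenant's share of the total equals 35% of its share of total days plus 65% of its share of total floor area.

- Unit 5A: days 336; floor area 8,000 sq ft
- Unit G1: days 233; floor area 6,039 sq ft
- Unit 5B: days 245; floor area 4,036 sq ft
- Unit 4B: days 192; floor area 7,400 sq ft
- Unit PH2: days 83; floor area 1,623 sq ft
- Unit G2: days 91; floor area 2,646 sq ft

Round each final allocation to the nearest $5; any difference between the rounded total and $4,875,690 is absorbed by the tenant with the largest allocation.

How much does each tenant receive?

Unit 5A: $1,338,315 · Unit G1: $980,410 · Unit 5B: $784,345 · Unit 4B: $1,066,130 · Unit PH2: $292,960 · Unit G2: $413,530

Days total 1,180; floor area total 29,744.
Composite weights (35% days + 65% floor area): Unit 5A 0.2745; Unit G1 0.2011; Unit 5B 0.1609; Unit 4B 0.2187; Unit PH2 0.0601; Unit G2 0.0848.
Proportional shares: Unit 5A 1,338,309.58; Unit G1 980,410.20; Unit 5B 784,346.36; Unit 4B 1,066,130.27; Unit PH2 292,962.18; Unit G2 413,531.41.
After rounding ($5): Unit 5A $1,338,310; Unit G1 $980,410; Unit 5B $784,345; Unit 4B $1,066,130; Unit PH2 $292,960; Unit G2 $413,530. Sum = $4,875,685.
Difference $4,875,690 − $4,875,685 = +$5 applied to largest allocation (Unit 5A): Unit 5A becomes $1,338,315.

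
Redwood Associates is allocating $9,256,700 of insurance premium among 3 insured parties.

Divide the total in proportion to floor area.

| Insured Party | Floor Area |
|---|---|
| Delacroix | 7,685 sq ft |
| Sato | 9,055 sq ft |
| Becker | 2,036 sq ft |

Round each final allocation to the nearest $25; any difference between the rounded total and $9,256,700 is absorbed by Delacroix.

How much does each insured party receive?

Delacroix: $3,788,775; Sato: $4,464,175; Becker: $1,003,750

Sum of floor area: 18,776.
Unrounded shares: Delacroix 7,685/18,776 × $9,256,700 = 3,788,759.03; Sato 9,055/18,776 × $9,256,700 = 4,464,178.66; Becker 2,036/18,776 × $9,256,700 = 1,003,762.31.
Rounded to nearest $25: Delacroix $3,788,750; Sato $4,464,175; Becker $1,003,750. Sum = $9,256,675.
Difference $9,256,700 − $9,256,675 = +$25 applied to Delacroix: Delacroix becomes $3,788,775.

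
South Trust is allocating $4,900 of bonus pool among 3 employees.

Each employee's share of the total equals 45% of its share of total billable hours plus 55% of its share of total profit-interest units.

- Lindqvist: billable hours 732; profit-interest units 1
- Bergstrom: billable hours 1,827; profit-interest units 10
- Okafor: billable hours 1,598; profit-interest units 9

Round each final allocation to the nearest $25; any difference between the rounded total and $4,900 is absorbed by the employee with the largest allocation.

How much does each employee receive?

Lindqvist: $525 · Bergstrom: $2,325 · Okafor: $2,050

Billable hours total 4,157; profit-interest units total 20.
Combined weights (45% billable hours + 55% profit-interest units): Lindqvist 0.1067; Bergstrom 0.4728; Okafor 0.4205.
Pro-rata amounts: Lindqvist 523.03; Bergstrom 2,316.60; Okafor 2,060.38.
Rounded to nearest $25: Lindqvist $525; Bergstrom $2,325; Okafor $2,050. Sum = $4,900.
Sum already equals the total — no adjustment.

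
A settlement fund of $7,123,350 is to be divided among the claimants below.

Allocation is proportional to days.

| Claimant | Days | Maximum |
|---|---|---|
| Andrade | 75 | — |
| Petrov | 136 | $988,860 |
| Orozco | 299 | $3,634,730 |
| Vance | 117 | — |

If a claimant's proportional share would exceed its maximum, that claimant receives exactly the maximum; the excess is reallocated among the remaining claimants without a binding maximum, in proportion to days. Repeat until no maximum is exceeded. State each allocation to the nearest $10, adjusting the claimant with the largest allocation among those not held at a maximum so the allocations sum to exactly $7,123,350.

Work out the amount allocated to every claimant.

Andrade: $976,470; Petrov: $988,860; Orozco: $3,634,730; Vance: $1,523,290

Sum of days: 627.
Pro-rata shares before constraints: Andrade 852,075.36; Petrov 1,545,096.65; Orozco 3,396,940.43; Vance 1,329,237.56.
Cap binds for Petrov ($988,860); balance $6,134,490 reallocated over remaining days 491.
Cap binds for Orozco ($3,634,730); balance $2,499,760 reallocated over remaining days 192.
Remaining shares: Andrade 976,468.75 → $976,470; Vance 1,523,291.25 → $1,523,290.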